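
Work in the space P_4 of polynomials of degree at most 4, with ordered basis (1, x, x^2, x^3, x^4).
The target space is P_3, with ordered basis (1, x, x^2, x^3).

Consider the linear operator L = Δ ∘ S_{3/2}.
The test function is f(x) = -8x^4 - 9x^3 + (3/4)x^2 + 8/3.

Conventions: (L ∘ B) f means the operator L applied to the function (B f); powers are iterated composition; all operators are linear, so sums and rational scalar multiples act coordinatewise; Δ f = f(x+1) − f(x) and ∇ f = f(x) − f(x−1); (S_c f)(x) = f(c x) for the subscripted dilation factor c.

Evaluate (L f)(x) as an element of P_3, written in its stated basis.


S_{3/2} f = -(81/2)x^4 - (243/8)x^3 + (27/16)x^2 + 8/3
Δ S_{3/2} f = -162x^3 - (2673/8)x^2 - (999/4)x - 1107/16

g(x) = -162x^3 - (2673/8)x^2 - (999/4)x - 1107/16


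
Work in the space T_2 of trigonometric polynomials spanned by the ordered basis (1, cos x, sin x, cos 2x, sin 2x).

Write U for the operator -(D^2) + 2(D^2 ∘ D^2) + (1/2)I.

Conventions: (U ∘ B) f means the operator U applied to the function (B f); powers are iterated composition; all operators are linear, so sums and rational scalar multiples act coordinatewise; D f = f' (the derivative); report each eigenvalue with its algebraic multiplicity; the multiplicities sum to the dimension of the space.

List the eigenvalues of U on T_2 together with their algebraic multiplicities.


image of 1: 1/2
image of cos x: (7/2)cos x
image of sin x: (7/2)sin x
image of cos 2x: (73/2)cos 2x
image of sin 2x: (73/2)sin 2x
the matrix is diagonal; its diagonal is (1/2, 7/2, 7/2, 73/2, 73/2)
for a triangular matrix the eigenvalues are the diagonal entries, with algebraic multiplicity their repetition count

λ = 1/2 (multiplicity 1), λ = 7/2 (multiplicity 2), λ = 73/2 (multiplicity 2)


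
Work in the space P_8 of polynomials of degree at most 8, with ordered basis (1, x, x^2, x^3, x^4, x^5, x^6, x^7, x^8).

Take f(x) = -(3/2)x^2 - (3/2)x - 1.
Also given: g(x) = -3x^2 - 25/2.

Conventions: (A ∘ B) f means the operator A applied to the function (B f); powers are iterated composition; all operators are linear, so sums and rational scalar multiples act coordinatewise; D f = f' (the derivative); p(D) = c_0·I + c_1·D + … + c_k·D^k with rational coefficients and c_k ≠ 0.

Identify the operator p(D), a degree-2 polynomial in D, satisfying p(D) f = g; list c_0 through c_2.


D^0 f = -(3/2)x^2 - (3/2)x - 1
D^1 f = -3x - 3/2
D^2 f = -3
matching coefficients of g against c_0 f + c_1 Df + … from the top degree down determines the c_i
solution: c_0 = 2, c_1 = -1, c_2 = 4

p(D) = 2·I − D + 4·D^2, i.e. c_0 = 2, c_1 = -1, c_2 = 4


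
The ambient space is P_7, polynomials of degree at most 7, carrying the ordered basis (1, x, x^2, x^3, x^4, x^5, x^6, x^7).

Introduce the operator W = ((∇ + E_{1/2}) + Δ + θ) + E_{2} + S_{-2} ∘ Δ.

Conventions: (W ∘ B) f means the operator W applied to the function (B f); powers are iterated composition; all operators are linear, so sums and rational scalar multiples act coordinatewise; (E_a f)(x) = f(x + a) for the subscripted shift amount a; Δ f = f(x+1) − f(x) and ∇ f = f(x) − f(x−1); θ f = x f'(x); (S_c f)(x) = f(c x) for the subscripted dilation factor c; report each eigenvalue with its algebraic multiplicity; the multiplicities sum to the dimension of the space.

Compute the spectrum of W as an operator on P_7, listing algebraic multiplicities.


image of 1: 2
image of x: 3x + 11/2
image of x^2: 4x^2 + 5x + 21/4
image of x^3: 5x^3 + (51/2)x^2 + (27/4)x + 89/8
image of x^4: 6x^4 - 14x^3 + (99/2)x^2 + (65/2)x + 273/16
image of x^5: 7x^5 + (205/2)x^4 - (75/2)x^3 + (565/4)x^2 + (1125/16)x + 1121/32
image of x^6: 8x^6 - 165x^5 + (1215/4)x^4 + (85/2)x^3 + (4815/16)x^2 + (3075/16)x + 4161/64
image of x^7: 9x^7 + (959/2)x^6 - (2331/4)x^5 + (7315/8)x^4 + (4515/16)x^3 + (25557/32)x^2 + (27783/64)x + 16769/128
the matrix is upper triangular; its diagonal is (2, 3, 4, 5, 6, 7, 8, 9)
for a triangular matrix the eigenvalues are the diagonal entries, with algebraic multiplicity their repetition count

λ = 2 (multiplicity 1), λ = 3 (multiplicity 1), λ = 4 (multiplicity 1), λ = 5 (multiplicity 1), λ = 6 (multiplicity 1), λ = 7 (multiplicity 1), λ = 8 (multiplicity 1), λ = 9 (multiplicity 1)


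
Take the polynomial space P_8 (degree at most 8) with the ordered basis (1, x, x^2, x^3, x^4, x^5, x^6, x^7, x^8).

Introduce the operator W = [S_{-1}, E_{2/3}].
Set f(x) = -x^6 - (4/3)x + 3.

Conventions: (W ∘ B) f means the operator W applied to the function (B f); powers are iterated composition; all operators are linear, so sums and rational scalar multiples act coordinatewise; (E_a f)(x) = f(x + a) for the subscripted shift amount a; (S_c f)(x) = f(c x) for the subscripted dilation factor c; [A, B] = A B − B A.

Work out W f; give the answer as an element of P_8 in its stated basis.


the result is g(x) = 8x^5 + (320/27)x^3 + (128/81)x - 16/9

E_{2/3} f = -x^6 - 4x^5 - (20/3)x^4 - (160/27)x^3 - (80/27)x^2 - (172/81)x + 1475/729
S_{-1} E_{2/3} f = -x^6 + 4x^5 - (20/3)x^4 + (160/27)x^3 - (80/27)x^2 + (172/81)x + 1475/729
S_{-1} f = -x^6 + (4/3)x + 3
E_{2/3} S_{-1} f = -x^6 - 4x^5 - (20/3)x^4 - (160/27)x^3 - (80/27)x^2 + (44/81)x + 2771/729
[S_{-1}, E_{2/3}] f = 8x^5 + (320/27)x^3 + (128/81)x - 16/9


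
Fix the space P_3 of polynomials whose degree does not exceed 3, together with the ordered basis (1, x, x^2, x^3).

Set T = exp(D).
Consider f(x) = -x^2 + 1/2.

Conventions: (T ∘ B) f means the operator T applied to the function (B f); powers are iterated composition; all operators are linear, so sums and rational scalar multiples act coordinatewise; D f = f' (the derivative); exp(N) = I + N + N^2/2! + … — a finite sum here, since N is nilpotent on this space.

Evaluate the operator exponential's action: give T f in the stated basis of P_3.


g(x) = -x^2 - 2x - 1/2

order-1 term: -2x
order-2 term: -1
the series for exp(D) f terminates at order 2
exp(D) f = -x^2 - 2x - 1/2


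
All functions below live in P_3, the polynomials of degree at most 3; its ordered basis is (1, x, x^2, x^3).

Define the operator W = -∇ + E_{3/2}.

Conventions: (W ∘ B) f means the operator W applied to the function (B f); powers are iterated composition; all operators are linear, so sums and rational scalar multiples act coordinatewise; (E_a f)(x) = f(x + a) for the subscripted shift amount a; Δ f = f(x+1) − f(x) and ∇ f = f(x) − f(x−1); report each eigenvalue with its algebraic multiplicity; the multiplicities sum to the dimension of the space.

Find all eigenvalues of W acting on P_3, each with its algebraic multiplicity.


image of 1: 1
image of x: x + 1/2
image of x^2: x^2 + x + 13/4
image of x^3: x^3 + (3/2)x^2 + (39/4)x + 19/8
the matrix is upper triangular; its diagonal is (1, 1, 1, 1)
for a triangular matrix the eigenvalues are the diagonal entries, with algebraic multiplicity their repetition count

λ = 1 (multiplicity 4)


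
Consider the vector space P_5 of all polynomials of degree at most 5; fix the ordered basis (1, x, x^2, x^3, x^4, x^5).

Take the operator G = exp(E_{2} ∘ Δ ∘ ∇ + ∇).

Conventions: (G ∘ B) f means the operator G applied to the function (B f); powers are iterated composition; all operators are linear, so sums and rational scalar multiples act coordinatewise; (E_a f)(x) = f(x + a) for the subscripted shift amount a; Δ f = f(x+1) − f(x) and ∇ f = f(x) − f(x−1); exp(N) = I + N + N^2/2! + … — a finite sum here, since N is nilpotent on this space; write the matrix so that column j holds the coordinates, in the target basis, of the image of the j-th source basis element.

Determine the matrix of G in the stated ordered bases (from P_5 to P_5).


the matrix is [[1, 1, 2, 17, 111, 712]; [0, 1, 2, 6, 68, 555]; [0, 0, 1, 3, 12, 170]; [0, 0, 0, 1, 4, 20]; [0, 0, 0, 0, 1, 5]; [0, 0, 0, 0, 0, 1]] (rows listed top to bottom)

image of 1: 1
image of x: x + 1
image of x^2: x^2 + 2x + 2
image of x^3: x^3 + 3x^2 + 6x + 17
image of x^4: x^4 + 4x^3 + 12x^2 + 68x + 111
image of x^5: x^5 + 5x^4 + 20x^3 + 170x^2 + 555x + 712
each image's coordinates form column j of the matrix


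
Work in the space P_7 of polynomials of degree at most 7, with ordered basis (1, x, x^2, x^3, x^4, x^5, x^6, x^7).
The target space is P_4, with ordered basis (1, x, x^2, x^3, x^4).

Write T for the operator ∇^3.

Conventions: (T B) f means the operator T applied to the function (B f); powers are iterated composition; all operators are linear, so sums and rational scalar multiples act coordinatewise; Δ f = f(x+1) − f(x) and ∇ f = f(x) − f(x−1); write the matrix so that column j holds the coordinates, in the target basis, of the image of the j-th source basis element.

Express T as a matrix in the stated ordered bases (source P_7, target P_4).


the matrix is [[0, 0, 0, 6, -36, 150, -540, 1806]; [0, 0, 0, 0, 24, -180, 900, -3780]; [0, 0, 0, 0, 0, 60, -540, 3150]; [0, 0, 0, 0, 0, 0, 120, -1260]; [0, 0, 0, 0, 0, 0, 0, 210]] (rows listed top to bottom)

image of 1: 0
image of x: 0
image of x^2: 0
image of x^3: 6
image of x^4: 24x - 36
image of x^5: 60x^2 - 180x + 150
image of x^6: 120x^3 - 540x^2 + 900x - 540
image of x^7: 210x^4 - 1260x^3 + 3150x^2 - 3780x + 1806
each image's coordinates form column j of the matrix


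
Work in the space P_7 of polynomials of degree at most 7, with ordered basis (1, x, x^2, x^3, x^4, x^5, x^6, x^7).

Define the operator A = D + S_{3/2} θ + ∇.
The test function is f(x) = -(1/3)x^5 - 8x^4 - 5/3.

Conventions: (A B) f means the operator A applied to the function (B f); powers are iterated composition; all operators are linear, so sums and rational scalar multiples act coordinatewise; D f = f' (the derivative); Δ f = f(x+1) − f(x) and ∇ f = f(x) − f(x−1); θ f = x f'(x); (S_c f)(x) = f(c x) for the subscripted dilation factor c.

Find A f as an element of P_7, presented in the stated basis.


g(x) = -(405/32)x^5 - (496/3)x^4 - (182/3)x^3 + (134/3)x^2 - (91/3)x + 23/3

D f = -(5/3)x^4 - 32x^3
θ f = -(5/3)x^5 - 32x^4
S_{3/2} θ f = -(405/32)x^5 - 162x^4
∇ f = -(5/3)x^4 - (86/3)x^3 + (134/3)x^2 - (91/3)x + 23/3
(D + S_{3/2} θ + ∇) f = -(405/32)x^5 - (496/3)x^4 - (182/3)x^3 + (134/3)x^2 - (91/3)x + 23/3


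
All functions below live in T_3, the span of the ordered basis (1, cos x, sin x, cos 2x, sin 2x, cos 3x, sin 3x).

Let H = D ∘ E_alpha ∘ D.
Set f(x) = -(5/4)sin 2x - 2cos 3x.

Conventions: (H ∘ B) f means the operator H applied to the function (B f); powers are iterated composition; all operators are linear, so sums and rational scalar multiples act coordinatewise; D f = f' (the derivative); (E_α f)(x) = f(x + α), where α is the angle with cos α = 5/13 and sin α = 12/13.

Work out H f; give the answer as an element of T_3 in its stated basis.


D f = -(5/2)cos 2x + 6sin 3x
E_alpha D f = (595/338)cos 2x + (300/169)sin 2x - (4968/2197)cos 3x - (12210/2197)sin 3x
D E_alpha D f = (600/169)cos 2x - (595/169)sin 2x - (36630/2197)cos 3x + (14904/2197)sin 3x

the image equals g(x) = (600/169)cos 2x - (595/169)sin 2x - (36630/2197)cos 3x + (14904/2197)sin 3x


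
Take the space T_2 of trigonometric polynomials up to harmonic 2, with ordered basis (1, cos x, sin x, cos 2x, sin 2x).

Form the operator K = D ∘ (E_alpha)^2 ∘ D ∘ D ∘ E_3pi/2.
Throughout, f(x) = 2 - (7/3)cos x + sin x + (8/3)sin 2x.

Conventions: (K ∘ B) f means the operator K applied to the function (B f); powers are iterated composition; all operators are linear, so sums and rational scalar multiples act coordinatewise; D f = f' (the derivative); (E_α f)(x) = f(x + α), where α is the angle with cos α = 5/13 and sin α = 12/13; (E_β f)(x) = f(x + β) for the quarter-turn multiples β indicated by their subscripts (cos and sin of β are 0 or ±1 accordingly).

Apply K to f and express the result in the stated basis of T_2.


g(x) = -(1193/507)cos x - (161/169)sin x - (15296/85683)cos 2x + (609280/28561)sin 2x

E_3pi/2 f = 2 - cos x - (7/3)sin x - (8/3)sin 2x
D E_3pi/2 f = -(7/3)cos x + sin x - (16/3)cos 2x
D (D ∘ E_3pi/2) f = cos x + (7/3)sin x + (32/3)sin 2x
E_alpha D (D ∘ E_3pi/2) f = (33/13)cos x - (1/39)sin x + (1280/169)cos 2x - (3808/507)sin 2x
E_alpha E_alpha D (D ∘ E_3pi/2) f = (161/169)cos x - (1193/507)sin x - (304640/28561)cos 2x - (7648/85683)sin 2x
D ((E_alpha)^2 ∘ D) (D ∘ E_3pi/2) f = -(1193/507)cos x - (161/169)sin x - (15296/85683)cos 2x + (609280/28561)sin 2x


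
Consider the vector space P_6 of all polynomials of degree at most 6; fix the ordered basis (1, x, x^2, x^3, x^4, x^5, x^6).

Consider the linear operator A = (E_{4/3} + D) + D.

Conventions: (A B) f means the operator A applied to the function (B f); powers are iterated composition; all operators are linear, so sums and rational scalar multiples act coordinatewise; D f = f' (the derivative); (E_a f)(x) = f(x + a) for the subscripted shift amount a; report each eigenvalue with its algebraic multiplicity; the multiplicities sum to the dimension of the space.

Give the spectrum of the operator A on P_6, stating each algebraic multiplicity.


λ = 1 (multiplicity 7)

image of 1: 1
image of x: x + 10/3
image of x^2: x^2 + (20/3)x + 16/9
image of x^3: x^3 + 10x^2 + (16/3)x + 64/27
image of x^4: x^4 + (40/3)x^3 + (32/3)x^2 + (256/27)x + 256/81
image of x^5: x^5 + (50/3)x^4 + (160/9)x^3 + (640/27)x^2 + (1280/81)x + 1024/243
image of x^6: x^6 + 20x^5 + (80/3)x^4 + (1280/27)x^3 + (1280/27)x^2 + (2048/81)x + 4096/729
the matrix is upper triangular; its diagonal is (1, 1, 1, 1, 1, 1, 1)
for a triangular matrix the eigenvalues are the diagonal entries, with algebraic multiplicity their repetition count


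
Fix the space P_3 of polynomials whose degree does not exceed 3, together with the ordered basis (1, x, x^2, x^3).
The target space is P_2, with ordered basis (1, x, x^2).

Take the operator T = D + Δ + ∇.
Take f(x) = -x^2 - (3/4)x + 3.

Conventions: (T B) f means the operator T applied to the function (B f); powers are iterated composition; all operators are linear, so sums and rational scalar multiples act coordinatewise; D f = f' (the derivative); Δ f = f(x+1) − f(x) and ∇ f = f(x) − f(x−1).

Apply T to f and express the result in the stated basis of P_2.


g(x) = -6x - 9/4

D f = -2x - 3/4
Δ f = -2x - 7/4
∇ f = -2x + 1/4
(D + Δ + ∇) f = -6x - 9/4


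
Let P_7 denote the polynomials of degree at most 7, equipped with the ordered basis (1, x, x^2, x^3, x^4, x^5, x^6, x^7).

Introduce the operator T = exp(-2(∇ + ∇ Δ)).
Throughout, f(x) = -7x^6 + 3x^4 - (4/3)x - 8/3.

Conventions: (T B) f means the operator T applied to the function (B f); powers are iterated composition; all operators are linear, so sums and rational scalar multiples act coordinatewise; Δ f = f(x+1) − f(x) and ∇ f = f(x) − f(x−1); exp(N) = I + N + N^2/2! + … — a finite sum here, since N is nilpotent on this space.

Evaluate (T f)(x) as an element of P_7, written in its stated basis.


the image equals g(x) = -7x^6 + 84x^5 - 207x^4 - 304x^3 + 666x^2 + (1832/3)x - 200

order-1 term: 84x^5 + 210x^4 + 256x^3 + 174x^2 + 60x + 32/3
order-2 term: -420x^4 - 1680x^3 - 2868x^2 - 2376x - 784
order-3 term: 1120x^3 + 5040x^2 + 8304x + 4896
order-4 term: -1680x^2 - 6720x - 7232
order-5 term: 1344x + 3360
order-6 term: -448
the series for exp(-2(∇ + ∇ Δ)) f terminates at order 6
exp(-2(∇ + ∇ Δ)) f = -7x^6 + 84x^5 - 207x^4 - 304x^3 + 666x^2 + (1832/3)x - 200


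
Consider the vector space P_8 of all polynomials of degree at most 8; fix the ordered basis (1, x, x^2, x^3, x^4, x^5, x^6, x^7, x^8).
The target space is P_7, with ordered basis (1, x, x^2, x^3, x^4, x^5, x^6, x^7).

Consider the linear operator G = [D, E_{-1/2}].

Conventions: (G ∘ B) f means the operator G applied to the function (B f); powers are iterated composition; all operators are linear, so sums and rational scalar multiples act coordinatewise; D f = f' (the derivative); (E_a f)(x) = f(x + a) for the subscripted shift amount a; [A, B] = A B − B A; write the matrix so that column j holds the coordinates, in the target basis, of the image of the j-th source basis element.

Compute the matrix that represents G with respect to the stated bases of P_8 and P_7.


image of 1: 0
image of x: 0
image of x^2: 0
image of x^3: 0
image of x^4: 0
image of x^5: 0
image of x^6: 0
image of x^7: 0
image of x^8: 0
each image's coordinates form column j of the matrix

the matrix is [[0, 0, 0, 0, 0, 0, 0, 0, 0]; [0, 0, 0, 0, 0, 0, 0, 0, 0]; [0, 0, 0, 0, 0, 0, 0, 0, 0]; [0, 0, 0, 0, 0, 0, 0, 0, 0]; [0, 0, 0, 0, 0, 0, 0, 0, 0]; [0, 0, 0, 0, 0, 0, 0, 0, 0]; [0, 0, 0, 0, 0, 0, 0, 0, 0]; [0, 0, 0, 0, 0, 0, 0, 0, 0]] (rows listed top to bottom)


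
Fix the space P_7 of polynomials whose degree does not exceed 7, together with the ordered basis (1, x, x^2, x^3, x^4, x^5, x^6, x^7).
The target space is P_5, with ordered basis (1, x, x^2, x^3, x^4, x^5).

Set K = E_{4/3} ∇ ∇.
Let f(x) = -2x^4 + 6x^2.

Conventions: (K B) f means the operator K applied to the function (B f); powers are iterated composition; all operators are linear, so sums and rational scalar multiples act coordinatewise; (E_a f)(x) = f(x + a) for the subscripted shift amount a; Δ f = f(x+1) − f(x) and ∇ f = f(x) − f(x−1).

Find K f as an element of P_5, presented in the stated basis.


the result is g(x) = -24x^2 - 16x + 16/3

∇ f = -8x^3 + 12x^2 + 4x - 4
∇ ∇ f = -24x^2 + 48x - 16
E_{4/3} ∇ ∇ f = -24x^2 - 16x + 16/3


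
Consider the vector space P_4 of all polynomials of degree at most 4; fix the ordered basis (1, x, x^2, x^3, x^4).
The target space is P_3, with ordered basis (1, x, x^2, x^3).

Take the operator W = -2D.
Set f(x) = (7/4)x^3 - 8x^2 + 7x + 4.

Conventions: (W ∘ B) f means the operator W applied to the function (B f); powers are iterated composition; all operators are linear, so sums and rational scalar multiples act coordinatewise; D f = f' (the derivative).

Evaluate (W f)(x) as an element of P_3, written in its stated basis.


the result is g(x) = -(21/2)x^2 + 32x - 14

D f = (21/4)x^2 - 16x + 7
(-2D) f = -(21/2)x^2 + 32x - 14


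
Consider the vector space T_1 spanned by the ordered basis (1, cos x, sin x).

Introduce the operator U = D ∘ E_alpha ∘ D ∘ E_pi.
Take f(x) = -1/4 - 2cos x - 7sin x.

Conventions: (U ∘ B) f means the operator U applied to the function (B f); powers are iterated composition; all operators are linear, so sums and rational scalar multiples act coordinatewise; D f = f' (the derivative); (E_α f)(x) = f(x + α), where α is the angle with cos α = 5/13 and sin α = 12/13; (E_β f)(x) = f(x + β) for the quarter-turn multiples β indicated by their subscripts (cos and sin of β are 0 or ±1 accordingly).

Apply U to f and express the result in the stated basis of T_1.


E_pi f = -1/4 + 2cos x + 7sin x
D E_pi f = 7cos x - 2sin x
E_alpha (D ∘ E_pi) f = (11/13)cos x - (94/13)sin x
D E_alpha (D ∘ E_pi) f = -(94/13)cos x - (11/13)sin x

g(x) = -(94/13)cos x - (11/13)sin x


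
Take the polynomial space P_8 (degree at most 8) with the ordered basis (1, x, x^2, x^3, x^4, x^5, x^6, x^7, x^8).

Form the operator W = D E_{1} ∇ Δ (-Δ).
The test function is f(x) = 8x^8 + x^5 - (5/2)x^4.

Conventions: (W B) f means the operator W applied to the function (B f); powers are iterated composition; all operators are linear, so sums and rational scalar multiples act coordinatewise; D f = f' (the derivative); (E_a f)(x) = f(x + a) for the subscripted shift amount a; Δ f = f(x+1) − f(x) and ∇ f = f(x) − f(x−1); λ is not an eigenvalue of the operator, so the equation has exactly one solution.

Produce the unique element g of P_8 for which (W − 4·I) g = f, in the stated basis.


write g with unknown coordinates in the stated basis and equate coefficients in (W − 4·I) g = f
solving from the highest basis element down gives g = -2x^8 - (1/4)x^5 + (6725/8)x^4 + 5040x^3 + 12600x^2 + (30255/2)x + 4383/2
check: W g = 3360x^4 + 20160x^3 + 50400x^2 + 60510x + 8766
so W g − 4·g = 8x^8 + x^5 - (5/2)x^4 = f ✓

the image equals g(x) = -2x^8 - (1/4)x^5 + (6725/8)x^4 + 5040x^3 + 12600x^2 + (30255/2)x + 4383/2


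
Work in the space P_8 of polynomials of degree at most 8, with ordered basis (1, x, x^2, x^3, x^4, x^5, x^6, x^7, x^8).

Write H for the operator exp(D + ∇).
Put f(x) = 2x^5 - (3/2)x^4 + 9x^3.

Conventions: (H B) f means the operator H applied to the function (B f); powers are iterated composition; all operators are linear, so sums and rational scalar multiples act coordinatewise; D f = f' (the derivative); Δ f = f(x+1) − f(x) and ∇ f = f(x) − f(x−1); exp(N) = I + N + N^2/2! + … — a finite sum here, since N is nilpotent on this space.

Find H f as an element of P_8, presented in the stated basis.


order-1 term: 20x^4 - 32x^3 + 83x^2 - 43x + 25/2
order-2 term: 80x^3 - 156x^2 + 254x - 221/2
order-3 term: 160x^2 - 288x + 248
order-4 term: 160x - 184
order-5 term: 64
the series for exp(D + ∇) f terminates at order 5
exp(D + ∇) f = 2x^5 + (37/2)x^4 + 57x^3 + 87x^2 + 83x + 30

the result is g(x) = 2x^5 + (37/2)x^4 + 57x^3 + 87x^2 + 83x + 30


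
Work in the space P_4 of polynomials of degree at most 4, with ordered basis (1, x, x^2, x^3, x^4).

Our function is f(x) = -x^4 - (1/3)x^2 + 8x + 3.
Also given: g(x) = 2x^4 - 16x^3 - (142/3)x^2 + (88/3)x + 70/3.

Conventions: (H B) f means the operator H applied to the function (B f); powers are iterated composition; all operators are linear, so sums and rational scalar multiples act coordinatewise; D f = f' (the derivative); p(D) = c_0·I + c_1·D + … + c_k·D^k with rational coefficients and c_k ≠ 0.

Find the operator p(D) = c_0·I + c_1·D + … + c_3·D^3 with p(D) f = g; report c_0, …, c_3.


D^0 f = -x^4 - (1/3)x^2 + 8x + 3
D^1 f = -4x^3 - (2/3)x + 8
D^2 f = -12x^2 - 2/3
D^3 f = -24x
matching coefficients of g against c_0 f + c_1 Df + … from the top degree down determines the c_i
solution: c_0 = -2, c_1 = 4, c_2 = 4, c_3 = -2

c_0 = -2, c_1 = 4, c_2 = 4, c_3 = -2


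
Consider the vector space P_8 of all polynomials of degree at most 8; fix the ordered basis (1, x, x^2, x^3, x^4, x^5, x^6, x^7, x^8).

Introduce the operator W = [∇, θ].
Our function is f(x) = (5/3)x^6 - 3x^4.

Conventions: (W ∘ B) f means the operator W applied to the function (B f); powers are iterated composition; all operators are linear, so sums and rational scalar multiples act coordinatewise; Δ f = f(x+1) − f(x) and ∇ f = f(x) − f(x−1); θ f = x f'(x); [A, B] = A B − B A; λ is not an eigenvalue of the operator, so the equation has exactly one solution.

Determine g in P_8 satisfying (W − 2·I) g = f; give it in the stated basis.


the image equals g(x) = -(5/6)x^6 - (5/2)x^5 + (31/4)x^4 + (31/2)x^3 - (143/4)x^2 - (93/4)x + 225/8

write g with unknown coordinates in the stated basis and equate coefficients in (W − 2·I) g = f
solving from the highest basis element down gives g = -(5/6)x^6 - (5/2)x^5 + (31/4)x^4 + (31/2)x^3 - (143/4)x^2 - (93/4)x + 225/8
check: W g = -5x^5 + (25/2)x^4 + 31x^3 - (143/2)x^2 - (93/2)x + 225/4
so W g − 2·g = (5/3)x^6 - 3x^4 = f ✓


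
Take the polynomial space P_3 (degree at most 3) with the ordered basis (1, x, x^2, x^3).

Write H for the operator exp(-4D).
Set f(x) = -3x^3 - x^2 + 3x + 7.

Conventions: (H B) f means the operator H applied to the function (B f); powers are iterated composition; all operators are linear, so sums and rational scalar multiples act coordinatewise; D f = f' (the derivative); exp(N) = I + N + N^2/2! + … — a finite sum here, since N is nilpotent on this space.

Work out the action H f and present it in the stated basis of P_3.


the image equals g(x) = -3x^3 + 35x^2 - 133x + 171

order-1 term: 36x^2 + 8x - 12
order-2 term: -144x - 16
order-3 term: 192
the series for exp(-4D) f terminates at order 3
exp(-4D) f = -3x^3 + 35x^2 - 133x + 171


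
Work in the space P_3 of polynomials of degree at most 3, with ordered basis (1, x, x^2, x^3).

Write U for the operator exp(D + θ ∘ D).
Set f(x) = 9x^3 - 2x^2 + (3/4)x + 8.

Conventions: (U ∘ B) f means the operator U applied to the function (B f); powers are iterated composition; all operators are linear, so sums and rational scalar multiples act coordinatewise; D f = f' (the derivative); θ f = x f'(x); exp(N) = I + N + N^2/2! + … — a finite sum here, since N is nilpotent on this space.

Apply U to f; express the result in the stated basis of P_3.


order-1 term: 81x^2 - 8x + 3/4
order-2 term: 162x - 4
order-3 term: 54
the series for exp(D + θ ∘ D) f terminates at order 3
exp(D + θ ∘ D) f = 9x^3 + 79x^2 + (619/4)x + 235/4

g(x) = 9x^3 + 79x^2 + (619/4)x + 235/4


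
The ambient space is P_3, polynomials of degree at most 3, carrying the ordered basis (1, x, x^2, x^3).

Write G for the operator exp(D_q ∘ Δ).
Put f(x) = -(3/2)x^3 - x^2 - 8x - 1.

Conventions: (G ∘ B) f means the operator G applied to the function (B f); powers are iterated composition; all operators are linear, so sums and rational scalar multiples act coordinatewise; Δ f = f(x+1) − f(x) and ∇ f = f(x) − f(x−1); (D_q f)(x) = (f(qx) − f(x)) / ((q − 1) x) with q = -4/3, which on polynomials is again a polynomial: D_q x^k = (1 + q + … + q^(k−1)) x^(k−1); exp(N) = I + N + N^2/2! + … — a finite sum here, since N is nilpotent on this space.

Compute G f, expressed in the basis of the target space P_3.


g(x) = -(3/2)x^3 - x^2 - (13/2)x - 15/2

order-1 term: (3/2)x - 13/2
the series for exp(D_q ∘ Δ) f terminates at order 1
exp(D_q ∘ Δ) f = -(3/2)x^3 - x^2 - (13/2)x - 15/2


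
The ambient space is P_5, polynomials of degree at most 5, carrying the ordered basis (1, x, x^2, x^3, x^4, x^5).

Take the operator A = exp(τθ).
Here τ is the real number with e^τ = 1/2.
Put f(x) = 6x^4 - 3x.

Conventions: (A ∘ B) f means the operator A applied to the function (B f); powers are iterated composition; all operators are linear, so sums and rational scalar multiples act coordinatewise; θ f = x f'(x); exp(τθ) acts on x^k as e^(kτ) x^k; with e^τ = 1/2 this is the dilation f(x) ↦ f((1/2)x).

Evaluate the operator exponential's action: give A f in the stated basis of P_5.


the image equals g(x) = (3/8)x^4 - (3/2)x

exp(τθ) x^k = e^(kτ) x^k; with e^τ = 1/2 this sends x^k to (1/2)^k x^k
x ↦ 1/2 x
x^4 ↦ 1/16 x^4
applying this coordinatewise to f: exp(τθ) f = (3/8)x^4 - (3/2)x


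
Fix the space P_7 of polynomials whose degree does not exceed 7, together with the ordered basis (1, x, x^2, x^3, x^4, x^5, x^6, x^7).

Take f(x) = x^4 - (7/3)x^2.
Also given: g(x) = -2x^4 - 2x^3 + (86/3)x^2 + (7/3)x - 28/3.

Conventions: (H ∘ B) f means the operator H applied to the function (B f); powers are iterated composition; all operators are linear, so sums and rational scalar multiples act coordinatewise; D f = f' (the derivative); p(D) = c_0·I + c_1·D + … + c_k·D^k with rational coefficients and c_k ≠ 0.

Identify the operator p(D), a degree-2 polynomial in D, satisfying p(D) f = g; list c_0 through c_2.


p(D) = -2·I − (1/2)·D + 2·D^2, i.e. c_0 = -2, c_1 = -1/2, c_2 = 2

D^0 f = x^4 - (7/3)x^2
D^1 f = 4x^3 - (14/3)x
D^2 f = 12x^2 - 14/3
matching coefficients of g against c_0 f + c_1 Df + … from the top degree down determines the c_i
solution: c_0 = -2, c_1 = -1/2, c_2 = 2


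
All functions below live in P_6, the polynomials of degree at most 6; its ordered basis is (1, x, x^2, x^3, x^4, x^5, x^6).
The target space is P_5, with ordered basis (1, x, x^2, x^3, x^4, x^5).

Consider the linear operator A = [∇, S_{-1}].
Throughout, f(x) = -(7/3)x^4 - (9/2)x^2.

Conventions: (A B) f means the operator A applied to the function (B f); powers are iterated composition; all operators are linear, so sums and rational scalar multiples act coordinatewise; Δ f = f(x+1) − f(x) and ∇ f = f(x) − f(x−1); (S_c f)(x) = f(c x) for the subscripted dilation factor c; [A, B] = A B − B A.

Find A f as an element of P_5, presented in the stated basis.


the result is g(x) = -(56/3)x^3 - (110/3)x

S_{-1} f = -(7/3)x^4 - (9/2)x^2
∇ S_{-1} f = -(28/3)x^3 + 14x^2 - (55/3)x + 41/6
∇ f = -(28/3)x^3 + 14x^2 - (55/3)x + 41/6
S_{-1} ∇ f = (28/3)x^3 + 14x^2 + (55/3)x + 41/6
[∇, S_{-1}] f = -(56/3)x^3 - (110/3)x


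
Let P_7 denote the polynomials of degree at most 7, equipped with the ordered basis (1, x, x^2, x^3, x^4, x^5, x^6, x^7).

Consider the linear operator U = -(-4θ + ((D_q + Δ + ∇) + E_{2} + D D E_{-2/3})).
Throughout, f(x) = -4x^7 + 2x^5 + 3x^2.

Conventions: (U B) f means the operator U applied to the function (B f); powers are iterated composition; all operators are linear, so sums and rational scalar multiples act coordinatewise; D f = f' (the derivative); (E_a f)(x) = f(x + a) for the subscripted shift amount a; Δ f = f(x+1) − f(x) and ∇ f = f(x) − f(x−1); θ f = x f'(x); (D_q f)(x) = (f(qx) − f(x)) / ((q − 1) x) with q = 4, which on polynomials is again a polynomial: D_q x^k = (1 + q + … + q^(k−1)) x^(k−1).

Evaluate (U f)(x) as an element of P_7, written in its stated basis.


θ f = -28x^7 + 10x^5 + 6x^2
(-4θ) f = 112x^7 - 40x^5 - 24x^2
D_q f = -21844x^6 + 682x^4 + 15x
Δ f = -28x^6 - 84x^5 - 130x^4 - 120x^3 - 64x^2 - 12x + 1
∇ f = -28x^6 + 84x^5 - 130x^4 + 120x^3 - 64x^2 + 24x - 5
(D_q + Δ + ∇) f = -21900x^6 + 422x^4 - 128x^2 + 27x - 4
E_{2} f = -4x^7 - 56x^6 - 334x^5 - 1100x^4 - 2160x^3 - 2525x^2 - 1620x - 436
E_{-2/3} f = -4x^7 + (56/3)x^6 - (106/3)x^5 + (940/27)x^4 - (1520/81)x^3 + (659/81)x^2 - (3268/729)x + 2852/2187
D E_{-2/3} f = -28x^6 + 112x^5 - (530/3)x^4 + (3760/27)x^3 - (1520/27)x^2 + (1318/81)x - 3268/729
D D E_{-2/3} f = -168x^5 + 560x^4 - (2120/3)x^3 + (3760/9)x^2 - (3040/27)x + 1318/81
((D_q + Δ + ∇) + E_{2} + D D E_{-2/3}) f = -4x^7 - 21956x^6 - 502x^5 - 118x^4 - (8600/3)x^3 - (20117/9)x^2 - (46051/27)x - 34322/81
(-4θ + ((D_q + Δ + ∇) + E_{2} + D D E_{-2/3})) f = 108x^7 - 21956x^6 - 542x^5 - 118x^4 - (8600/3)x^3 - (20333/9)x^2 - (46051/27)x - 34322/81
(-(-4θ + ((D_q + Δ + ∇) + E_{2} + D D E_{-2/3}))) f = -108x^7 + 21956x^6 + 542x^5 + 118x^4 + (8600/3)x^3 + (20333/9)x^2 + (46051/27)x + 34322/81

the result is g(x) = -108x^7 + 21956x^6 + 542x^5 + 118x^4 + (8600/3)x^3 + (20333/9)x^2 + (46051/27)x + 34322/81


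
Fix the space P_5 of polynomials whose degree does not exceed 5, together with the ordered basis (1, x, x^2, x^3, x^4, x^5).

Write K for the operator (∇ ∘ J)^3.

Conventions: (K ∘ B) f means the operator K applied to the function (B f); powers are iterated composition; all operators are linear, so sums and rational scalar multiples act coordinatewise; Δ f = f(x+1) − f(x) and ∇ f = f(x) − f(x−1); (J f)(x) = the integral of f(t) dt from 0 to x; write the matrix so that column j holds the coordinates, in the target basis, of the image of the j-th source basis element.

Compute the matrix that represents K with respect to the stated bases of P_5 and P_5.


image of 1: 1
image of x: x - 3/2
image of x^2: x^2 - 3x + 5/2
image of x^3: x^3 - (9/2)x^2 + (15/2)x - 9/2
image of x^4: x^4 - 6x^3 + 15x^2 - 18x + 43/5
image of x^5: x^5 - (15/2)x^4 + 25x^3 - 45x^2 + 43x - 69/4
each image's coordinates form column j of the matrix

the matrix is [[1, -3/2, 5/2, -9/2, 43/5, -69/4]; [0, 1, -3, 15/2, -18, 43]; [0, 0, 1, -9/2, 15, -45]; [0, 0, 0, 1, -6, 25]; [0, 0, 0, 0, 1, -15/2]; [0, 0, 0, 0, 0, 1]] (rows listed top to bottom)


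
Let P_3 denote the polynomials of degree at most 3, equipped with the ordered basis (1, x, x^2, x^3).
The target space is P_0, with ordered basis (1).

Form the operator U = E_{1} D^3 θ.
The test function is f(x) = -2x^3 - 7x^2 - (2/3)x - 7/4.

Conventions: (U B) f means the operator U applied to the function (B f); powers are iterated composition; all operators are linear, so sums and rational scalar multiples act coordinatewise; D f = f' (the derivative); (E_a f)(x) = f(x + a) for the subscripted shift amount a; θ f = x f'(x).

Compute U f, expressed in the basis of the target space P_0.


the result is g(x) = -36

θ f = -6x^3 - 14x^2 - (2/3)x
D θ f = -18x^2 - 28x - 2/3
D D θ f = -36x - 28
D D D θ f = -36
E_{1} D^3 θ f = -36


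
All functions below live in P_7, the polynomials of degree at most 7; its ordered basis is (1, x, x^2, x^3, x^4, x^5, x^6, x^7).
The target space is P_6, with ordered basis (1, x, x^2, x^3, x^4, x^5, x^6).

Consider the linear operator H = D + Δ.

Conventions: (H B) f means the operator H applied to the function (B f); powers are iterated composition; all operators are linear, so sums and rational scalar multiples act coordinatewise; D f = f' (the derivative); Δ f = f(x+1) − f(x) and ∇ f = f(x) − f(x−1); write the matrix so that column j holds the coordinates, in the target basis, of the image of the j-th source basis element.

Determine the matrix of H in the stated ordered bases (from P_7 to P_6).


the matrix is [[0, 2, 1, 1, 1, 1, 1, 1]; [0, 0, 4, 3, 4, 5, 6, 7]; [0, 0, 0, 6, 6, 10, 15, 21]; [0, 0, 0, 0, 8, 10, 20, 35]; [0, 0, 0, 0, 0, 10, 15, 35]; [0, 0, 0, 0, 0, 0, 12, 21]; [0, 0, 0, 0, 0, 0, 0, 14]] (rows listed top to bottom)

image of 1: 0
image of x: 2
image of x^2: 4x + 1
image of x^3: 6x^2 + 3x + 1
image of x^4: 8x^3 + 6x^2 + 4x + 1
image of x^5: 10x^4 + 10x^3 + 10x^2 + 5x + 1
image of x^6: 12x^5 + 15x^4 + 20x^3 + 15x^2 + 6x + 1
image of x^7: 14x^6 + 21x^5 + 35x^4 + 35x^3 + 21x^2 + 7x + 1
each image's coordinates form column j of the matrix


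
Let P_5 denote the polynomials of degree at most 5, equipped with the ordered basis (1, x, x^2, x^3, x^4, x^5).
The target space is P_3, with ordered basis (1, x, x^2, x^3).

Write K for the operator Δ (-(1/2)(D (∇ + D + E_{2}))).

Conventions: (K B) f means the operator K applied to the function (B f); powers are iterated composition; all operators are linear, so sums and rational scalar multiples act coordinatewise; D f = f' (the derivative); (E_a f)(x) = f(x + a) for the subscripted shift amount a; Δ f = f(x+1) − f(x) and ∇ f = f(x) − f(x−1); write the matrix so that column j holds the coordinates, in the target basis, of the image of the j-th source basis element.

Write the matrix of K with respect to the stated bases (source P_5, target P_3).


the matrix is [[0, 0, -1, -27/2, -44, -355/2]; [0, 0, 0, -3, -54, -220]; [0, 0, 0, 0, -6, -135]; [0, 0, 0, 0, 0, -10]] (rows listed top to bottom)

image of 1: 0
image of x: 0
image of x^2: -1
image of x^3: -3x - 27/2
image of x^4: -6x^2 - 54x - 44
image of x^5: -10x^3 - 135x^2 - 220x - 355/2
each image's coordinates form column j of the matrix


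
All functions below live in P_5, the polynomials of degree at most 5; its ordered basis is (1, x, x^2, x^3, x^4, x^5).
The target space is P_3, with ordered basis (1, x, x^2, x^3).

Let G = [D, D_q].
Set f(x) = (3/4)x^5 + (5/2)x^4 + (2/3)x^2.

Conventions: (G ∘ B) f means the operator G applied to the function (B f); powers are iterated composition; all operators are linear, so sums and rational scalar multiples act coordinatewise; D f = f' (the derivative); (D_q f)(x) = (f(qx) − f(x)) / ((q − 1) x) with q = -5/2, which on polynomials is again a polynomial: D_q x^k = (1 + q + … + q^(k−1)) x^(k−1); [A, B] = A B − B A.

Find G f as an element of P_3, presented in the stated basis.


D_q f = (1353/64)x^4 - (435/16)x^3 - x
D D_q f = (1353/16)x^3 - (1305/16)x^2 - 1
D f = (15/4)x^4 + 10x^3 + (4/3)x
D_q D f = -(1305/32)x^3 + (95/2)x^2 + 4/3
[D, D_q] f = (4011/32)x^3 - (2065/16)x^2 - 7/3

the result is g(x) = (4011/32)x^3 - (2065/16)x^2 - 7/3


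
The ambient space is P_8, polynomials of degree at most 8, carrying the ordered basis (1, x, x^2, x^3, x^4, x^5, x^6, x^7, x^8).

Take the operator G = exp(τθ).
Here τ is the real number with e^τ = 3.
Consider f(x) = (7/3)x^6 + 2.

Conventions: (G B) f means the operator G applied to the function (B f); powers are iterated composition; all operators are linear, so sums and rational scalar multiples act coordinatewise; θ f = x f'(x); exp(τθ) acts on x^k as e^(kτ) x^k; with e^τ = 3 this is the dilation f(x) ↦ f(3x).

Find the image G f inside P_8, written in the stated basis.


the result is g(x) = 1701x^6 + 2

exp(τθ) x^k = e^(kτ) x^k; with e^τ = 3 this sends x^k to 3^k x^k
x^6 ↦ 729 x^6
applying this coordinatewise to f: exp(τθ) f = 1701x^6 + 2


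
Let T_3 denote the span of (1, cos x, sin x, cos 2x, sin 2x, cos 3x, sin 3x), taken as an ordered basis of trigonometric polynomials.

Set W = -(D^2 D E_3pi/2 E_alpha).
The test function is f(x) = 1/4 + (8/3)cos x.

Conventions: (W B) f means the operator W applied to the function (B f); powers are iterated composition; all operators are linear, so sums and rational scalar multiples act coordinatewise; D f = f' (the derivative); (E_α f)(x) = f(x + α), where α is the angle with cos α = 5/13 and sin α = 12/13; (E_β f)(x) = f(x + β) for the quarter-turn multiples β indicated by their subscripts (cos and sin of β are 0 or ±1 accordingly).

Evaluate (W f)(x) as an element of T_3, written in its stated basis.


the image equals g(x) = (40/39)cos x - (32/13)sin x

E_alpha f = 1/4 + (40/39)cos x - (32/13)sin x
E_3pi/2 E_alpha f = 1/4 + (32/13)cos x + (40/39)sin x
D E_3pi/2 E_alpha f = (40/39)cos x - (32/13)sin x
D (D E_3pi/2 E_alpha) f = -(32/13)cos x - (40/39)sin x
D D (D E_3pi/2 E_alpha) f = -(40/39)cos x + (32/13)sin x
(-(D^2 D E_3pi/2 E_alpha)) f = (40/39)cos x - (32/13)sin x


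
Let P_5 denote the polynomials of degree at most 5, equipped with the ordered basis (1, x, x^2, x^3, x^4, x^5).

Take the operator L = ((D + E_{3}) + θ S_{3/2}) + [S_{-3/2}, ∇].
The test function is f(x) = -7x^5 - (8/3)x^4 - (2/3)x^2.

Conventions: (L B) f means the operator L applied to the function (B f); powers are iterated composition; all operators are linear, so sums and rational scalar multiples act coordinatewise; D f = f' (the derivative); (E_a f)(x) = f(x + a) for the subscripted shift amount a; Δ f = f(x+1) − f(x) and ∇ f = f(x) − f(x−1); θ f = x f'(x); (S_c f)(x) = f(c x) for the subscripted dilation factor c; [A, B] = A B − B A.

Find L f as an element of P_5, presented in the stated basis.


D f = -35x^4 - (32/3)x^3 - (4/3)x
E_{3} f = -7x^5 - (323/3)x^4 - 662x^3 - (6104/3)x^2 - 3127x - 1923
(D + E_{3}) f = -7x^5 - (428/3)x^4 - (2018/3)x^3 - (6104/3)x^2 - (9385/3)x - 1923
S_{3/2} f = -(1701/32)x^5 - (27/2)x^4 - (3/2)x^2
θ S_{3/2} f = -(8505/32)x^5 - 54x^4 - 3x^2
((D + E_{3}) + θ S_{3/2}) f = -(8729/32)x^5 - (590/3)x^4 - (2018/3)x^3 - (6113/3)x^2 - (9385/3)x - 1923
∇ f = -35x^4 + (178/3)x^3 - 54x^2 + 23x - 11/3
S_{-3/2} ∇ f = -(2835/16)x^4 - (801/4)x^3 - (243/2)x^2 - (69/2)x - 11/3
S_{-3/2} f = (1701/32)x^5 - (27/2)x^4 - (3/2)x^2
∇ S_{-3/2} f = (8505/32)x^4 - (9369/16)x^3 + (9801/16)x^2 - (10329/32)x + 2181/32
[S_{-3/2}, ∇] f = -(14175/32)x^4 + (6165/16)x^3 - (11745/16)x^2 + (9225/32)x - 6895/96
(((D + E_{3}) + θ S_{3/2}) + [S_{-3/2}, ∇]) f = -(8729/32)x^5 - (61405/96)x^4 - (13793/48)x^3 - (133043/48)x^2 - (272645/96)x - 191503/96

the image equals g(x) = -(8729/32)x^5 - (61405/96)x^4 - (13793/48)x^3 - (133043/48)x^2 - (272645/96)x - 191503/96


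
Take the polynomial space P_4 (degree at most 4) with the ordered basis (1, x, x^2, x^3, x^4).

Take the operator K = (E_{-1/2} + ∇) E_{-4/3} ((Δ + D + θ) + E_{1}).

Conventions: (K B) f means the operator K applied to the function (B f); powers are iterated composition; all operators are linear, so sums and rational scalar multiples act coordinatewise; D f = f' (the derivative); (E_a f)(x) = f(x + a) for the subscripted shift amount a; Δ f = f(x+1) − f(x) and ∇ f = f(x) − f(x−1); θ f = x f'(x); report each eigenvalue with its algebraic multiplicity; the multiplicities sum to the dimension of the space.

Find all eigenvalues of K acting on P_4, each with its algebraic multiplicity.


image of 1: 1
image of x: 2x + 4/3
image of x^2: 3x^2 + x - 47/12
image of x^3: 4x^3 - x^2 - (38/3)x + 1181/108
image of x^4: 5x^4 - (14/3)x^3 - (163/6)x^2 + (3263/54)x - 44323/1296
the matrix is upper triangular; its diagonal is (1, 2, 3, 4, 5)
for a triangular matrix the eigenvalues are the diagonal entries, with algebraic multiplicity their repetition count

λ = 1 (multiplicity 1), λ = 2 (multiplicity 1), λ = 3 (multiplicity 1), λ = 4 (multiplicity 1), λ = 5 (multiplicity 1)


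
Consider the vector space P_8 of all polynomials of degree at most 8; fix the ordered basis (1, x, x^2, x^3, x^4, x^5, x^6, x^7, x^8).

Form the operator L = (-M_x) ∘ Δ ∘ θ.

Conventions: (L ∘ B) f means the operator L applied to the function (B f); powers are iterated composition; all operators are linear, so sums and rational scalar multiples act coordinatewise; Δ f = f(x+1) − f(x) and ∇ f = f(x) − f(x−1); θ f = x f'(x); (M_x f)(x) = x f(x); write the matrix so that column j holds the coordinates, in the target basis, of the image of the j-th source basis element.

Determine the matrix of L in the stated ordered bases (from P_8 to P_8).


the matrix is [[0, 0, 0, 0, 0, 0, 0, 0, 0]; [0, -1, -2, -3, -4, -5, -6, -7, -8]; [0, 0, -4, -9, -16, -25, -36, -49, -64]; [0, 0, 0, -9, -24, -50, -90, -147, -224]; [0, 0, 0, 0, -16, -50, -120, -245, -448]; [0, 0, 0, 0, 0, -25, -90, -245, -560]; [0, 0, 0, 0, 0, 0, -36, -147, -448]; [0, 0, 0, 0, 0, 0, 0, -49, -224]; [0, 0, 0, 0, 0, 0, 0, 0, -64]] (rows listed top to bottom)

image of 1: 0
image of x: -x
image of x^2: -4x^2 - 2x
image of x^3: -9x^3 - 9x^2 - 3x
image of x^4: -16x^4 - 24x^3 - 16x^2 - 4x
image of x^5: -25x^5 - 50x^4 - 50x^3 - 25x^2 - 5x
image of x^6: -36x^6 - 90x^5 - 120x^4 - 90x^3 - 36x^2 - 6x
image of x^7: -49x^7 - 147x^6 - 245x^5 - 245x^4 - 147x^3 - 49x^2 - 7x
image of x^8: -64x^8 - 224x^7 - 448x^6 - 560x^5 - 448x^4 - 224x^3 - 64x^2 - 8x
each image's coordinates form column j of the matrix
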